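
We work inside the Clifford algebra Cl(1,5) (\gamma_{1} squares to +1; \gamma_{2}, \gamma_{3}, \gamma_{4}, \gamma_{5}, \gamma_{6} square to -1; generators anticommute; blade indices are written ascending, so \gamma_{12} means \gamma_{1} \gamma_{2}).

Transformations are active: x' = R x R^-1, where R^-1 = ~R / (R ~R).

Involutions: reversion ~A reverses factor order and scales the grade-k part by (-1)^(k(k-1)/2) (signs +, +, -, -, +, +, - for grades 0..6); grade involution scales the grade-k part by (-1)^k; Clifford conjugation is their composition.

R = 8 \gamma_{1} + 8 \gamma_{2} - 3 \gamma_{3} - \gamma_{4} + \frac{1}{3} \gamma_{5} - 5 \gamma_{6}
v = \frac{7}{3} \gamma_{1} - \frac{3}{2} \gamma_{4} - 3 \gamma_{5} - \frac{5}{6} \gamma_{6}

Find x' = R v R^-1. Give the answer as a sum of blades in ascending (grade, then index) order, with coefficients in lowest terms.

~R = 8 \gamma_{1} + 8 \gamma_{2} - 3 \gamma_{3} - \gamma_{4} + \frac{1}{3} \gamma_{5} - 5 \gamma_{6}, and R ~R = -\frac{316}{9}, so R^-1 = ~R / (-\frac{316}{9}).
R v = 14 - \frac{56}{3} \gamma_{12} + 7 \gamma_{13} - \frac{29}{3} \gamma_{14} - \frac{223}{9} \gamma_{15} + 5 \gamma_{16} - 12 \gamma_{24} - 24 \gamma_{25} - \frac{20}{3} \gamma_{26} + \frac{9}{2} \gamma_{34} + 9 \gamma_{35} + \frac{5}{2} \gamma_{36} + \frac{7}{2} \gamma_{45} - \frac{20}{3} \gamma_{46} - \frac{275}{18} \gamma_{56}
Answer: -\frac{2065}{237} \gamma_{1} - \frac{504}{79} \gamma_{2} + \frac{189}{79} \gamma_{3} + \frac{363}{158} \gamma_{4} + \frac{216}{79} \gamma_{5} + \frac{2285}{474} \gamma_{6}


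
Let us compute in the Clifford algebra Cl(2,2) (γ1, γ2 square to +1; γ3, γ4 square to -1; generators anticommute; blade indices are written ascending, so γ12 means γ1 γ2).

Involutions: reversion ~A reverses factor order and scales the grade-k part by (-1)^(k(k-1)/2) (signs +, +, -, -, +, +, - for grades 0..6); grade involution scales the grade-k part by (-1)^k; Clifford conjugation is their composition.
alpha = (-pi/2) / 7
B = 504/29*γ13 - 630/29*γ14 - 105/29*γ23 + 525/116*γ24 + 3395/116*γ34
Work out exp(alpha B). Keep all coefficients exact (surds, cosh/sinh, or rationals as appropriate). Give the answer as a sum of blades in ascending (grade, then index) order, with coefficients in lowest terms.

B^2 term by term: the squares give (504/29)^2*(γ13)^2 + (-630/29)^2*(γ14)^2 + (-105/29)^2*(γ23)^2 + (525/116)^2*(γ24)^2 + (3395/116)^2*(γ34)^2 = 254016/841*(+1) + 396900/841*(+1) + 11025/841*(+1) + 275625/13456*(+1) + 11526025/13456*(-1) = -49 (each basis 2-blade squares to minus the product of its generators' squares); cross terms between blades sharing an index anticommute and cancel; the commuting (index-disjoint) pairs give grade-4 terms 2*c*c'*(blade product), which cancel blade by blade — γ1234: -132300/841 + 132300/841 = 0 — confirming B is simple. So B^2 = -49.
B^2 = -49 — since the square is negative, the closed form is circular: l = 7, alpha*l = -pi/2, so exp(alpha B) = cos(-pi/2) + (sin(-pi/2)/7)*B = 0 + (-1/7)*B.
Answer: -72/29*γ13 + 90/29*γ14 + 15/29*γ23 - 75/116*γ24 - 485/116*γ34


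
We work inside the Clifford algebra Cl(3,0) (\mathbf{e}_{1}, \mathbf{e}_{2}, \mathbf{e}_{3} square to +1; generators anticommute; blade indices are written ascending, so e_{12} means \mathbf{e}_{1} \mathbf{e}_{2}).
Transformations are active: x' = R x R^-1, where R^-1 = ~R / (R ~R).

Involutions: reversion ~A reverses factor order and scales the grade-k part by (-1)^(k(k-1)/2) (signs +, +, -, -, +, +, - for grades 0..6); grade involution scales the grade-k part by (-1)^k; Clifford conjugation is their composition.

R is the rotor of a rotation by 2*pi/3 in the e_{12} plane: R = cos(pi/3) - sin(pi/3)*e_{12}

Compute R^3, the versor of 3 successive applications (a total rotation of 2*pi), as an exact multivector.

Half-angle bookkeeping: 3 applications in e_{12} add up to rotor phase 3*pi/3 = \pi, so R^3 = cos(\pi) - sin(\pi)*e_{12}.
cos(\pi) = -1 and sin(\pi) = 0, so R^3 = -1. The total rotation 2*pi is 1 full turn, so every vector returns to itself, yet the rotor is -1, on the OTHER sheet of the double cover (an odd number of 2*pi turns).
Answer: -1


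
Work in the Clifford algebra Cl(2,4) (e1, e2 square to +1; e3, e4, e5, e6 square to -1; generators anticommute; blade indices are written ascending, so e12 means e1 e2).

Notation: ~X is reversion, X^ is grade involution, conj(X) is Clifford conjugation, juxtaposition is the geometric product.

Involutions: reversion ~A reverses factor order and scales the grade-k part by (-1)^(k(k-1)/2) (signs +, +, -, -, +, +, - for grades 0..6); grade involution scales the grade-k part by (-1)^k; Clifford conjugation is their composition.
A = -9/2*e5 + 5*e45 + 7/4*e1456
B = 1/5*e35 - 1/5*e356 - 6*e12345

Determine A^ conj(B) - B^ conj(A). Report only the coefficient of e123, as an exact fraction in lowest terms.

first term: -9/10*e3 + e34 - 9/10*e36 - 30*e123 - 7/20*e134 + 21/2*e236 + e346 - 27*e1234 + 7/20*e1346
second term: -9/10*e3 - e34 + 9/10*e36 + 30*e123 + 7/20*e134 - 21/2*e236 - e346 - 27*e1234 + 7/20*e1346
Answer: -60


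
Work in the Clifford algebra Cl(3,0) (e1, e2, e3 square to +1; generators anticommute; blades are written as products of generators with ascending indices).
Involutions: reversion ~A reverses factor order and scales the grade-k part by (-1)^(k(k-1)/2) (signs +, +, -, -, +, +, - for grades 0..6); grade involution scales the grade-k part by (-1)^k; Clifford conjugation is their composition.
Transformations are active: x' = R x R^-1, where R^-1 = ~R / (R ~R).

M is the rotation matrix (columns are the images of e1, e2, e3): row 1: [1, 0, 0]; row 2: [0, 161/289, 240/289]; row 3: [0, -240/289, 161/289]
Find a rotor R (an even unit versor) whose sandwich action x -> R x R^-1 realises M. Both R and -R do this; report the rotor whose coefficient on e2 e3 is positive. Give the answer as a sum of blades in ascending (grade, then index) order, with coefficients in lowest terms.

Method: write R = a + b12*e1 e2 + b13*e1 e3 + b23*e2 e3 with a^2 + b12^2 + b13^2 + b23^2 = 1 (so R^-1 = ~R). Expanding the columns R e_j ~R gives tr M = 4a^2 - 1 and, from the antisymmetric part, M21 - M12 = -4a*b12, M13 - M31 = 4a*b13, M32 - M23 = -4a*b23.
Here tr M = 611/289, so a^2 = (1 + tr M)/4 = 225/289 and a = ±15/17. Taking a = 15/17: M21 - M12 = 0, M13 - M31 = 0, M32 - M23 = -480/289, giving b12 = 0, b13 = 0, b23 = 8/17, i.e. R = 15/17 + 8/17*e2 e3.
Its e2 e3 coefficient is already positive.
Answer: 15/17 + 8/17*e2 e3. Note: both R and -R realise this M (trace 611/289); the covering map identifies them, and the e2 e3-coefficient sign is the tie-breaker.


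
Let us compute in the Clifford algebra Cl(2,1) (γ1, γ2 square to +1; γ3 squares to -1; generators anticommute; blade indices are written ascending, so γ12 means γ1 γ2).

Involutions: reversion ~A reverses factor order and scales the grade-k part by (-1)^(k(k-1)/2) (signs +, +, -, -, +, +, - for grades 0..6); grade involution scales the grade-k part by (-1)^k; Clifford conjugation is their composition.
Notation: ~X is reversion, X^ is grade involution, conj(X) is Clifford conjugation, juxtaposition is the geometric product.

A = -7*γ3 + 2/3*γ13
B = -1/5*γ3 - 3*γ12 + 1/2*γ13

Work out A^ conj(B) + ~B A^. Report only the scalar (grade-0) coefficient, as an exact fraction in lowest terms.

first term: -26/15 - 109/30*γ1 + 2*γ23 + 21*γ123
second term: 16/15 + 101/30*γ1 - 2*γ23 + 21*γ123
Answer: -2/3


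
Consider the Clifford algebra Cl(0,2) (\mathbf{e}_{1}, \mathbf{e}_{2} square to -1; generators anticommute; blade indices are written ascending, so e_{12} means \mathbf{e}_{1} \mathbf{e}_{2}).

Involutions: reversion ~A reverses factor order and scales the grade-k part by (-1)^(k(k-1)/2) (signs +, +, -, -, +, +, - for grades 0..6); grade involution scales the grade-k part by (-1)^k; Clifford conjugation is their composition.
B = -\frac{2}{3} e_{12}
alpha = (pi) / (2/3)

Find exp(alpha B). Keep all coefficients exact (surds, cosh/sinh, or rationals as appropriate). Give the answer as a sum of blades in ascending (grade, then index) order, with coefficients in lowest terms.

B^2 = (-\frac{2}{3})^2*(e_{12})^2 = \frac{4}{9}*(-1) = -\frac{4}{9} (a basis 2-blade squares to minus the product of its generators' squares).
B^2 = -\frac{4}{9} — since the square is negative, the closed form is circular: l = \frac{2}{3}, alpha*l = \pi, so exp(alpha B) = cos(\pi) + (sin(\pi)/(\frac{2}{3}))*B = -1 + (0)*B.
Answer: -1


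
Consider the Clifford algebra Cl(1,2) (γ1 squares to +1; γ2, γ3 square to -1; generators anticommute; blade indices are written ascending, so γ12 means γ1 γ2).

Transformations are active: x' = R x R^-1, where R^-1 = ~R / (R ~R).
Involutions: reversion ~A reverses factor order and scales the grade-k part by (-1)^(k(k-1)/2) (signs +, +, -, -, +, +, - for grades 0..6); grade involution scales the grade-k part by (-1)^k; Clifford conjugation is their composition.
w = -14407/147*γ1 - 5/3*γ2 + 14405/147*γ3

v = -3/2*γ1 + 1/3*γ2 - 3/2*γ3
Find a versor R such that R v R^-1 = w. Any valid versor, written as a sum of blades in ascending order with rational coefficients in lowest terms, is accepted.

Here q(v) = q(w) = -1/9; the classical choice R = v + w = -29255/294*γ1 - 4/3*γ2 + 28369/294*γ3 then realises v -> w under the sandwich.
Answer: -29255/294*γ1 - 4/3*γ2 + 28369/294*γ3


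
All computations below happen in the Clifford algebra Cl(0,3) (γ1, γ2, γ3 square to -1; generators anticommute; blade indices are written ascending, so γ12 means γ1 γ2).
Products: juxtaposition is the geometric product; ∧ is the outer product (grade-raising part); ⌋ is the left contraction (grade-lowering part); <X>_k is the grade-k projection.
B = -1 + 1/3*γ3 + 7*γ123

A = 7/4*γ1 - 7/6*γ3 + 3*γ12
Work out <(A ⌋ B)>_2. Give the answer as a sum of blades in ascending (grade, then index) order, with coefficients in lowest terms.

step 1: 7/18 - 21*γ3 + 49/6*γ12 - 49/4*γ23
step 2: 49/6*γ12 - 49/4*γ23
Answer: 49/6*γ12 - 49/4*γ23


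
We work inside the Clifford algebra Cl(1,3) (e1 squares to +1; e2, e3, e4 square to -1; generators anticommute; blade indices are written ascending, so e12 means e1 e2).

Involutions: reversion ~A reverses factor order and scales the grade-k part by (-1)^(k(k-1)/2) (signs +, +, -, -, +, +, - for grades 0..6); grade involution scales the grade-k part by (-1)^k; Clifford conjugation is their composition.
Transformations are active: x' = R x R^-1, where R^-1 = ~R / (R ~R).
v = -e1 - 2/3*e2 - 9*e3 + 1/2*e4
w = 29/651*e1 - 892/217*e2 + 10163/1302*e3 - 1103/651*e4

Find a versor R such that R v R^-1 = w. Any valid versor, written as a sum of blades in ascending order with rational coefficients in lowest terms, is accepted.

Here q(v) = q(w) = -2905/36; the classical choice R = v + w = -622/651*e1 - 3110/651*e2 - 1555/1302*e3 - 1555/1302*e4 then realises v -> w under the sandwich.
Answer: -622/651*e1 - 3110/651*e2 - 1555/1302*e3 - 1555/1302*e4


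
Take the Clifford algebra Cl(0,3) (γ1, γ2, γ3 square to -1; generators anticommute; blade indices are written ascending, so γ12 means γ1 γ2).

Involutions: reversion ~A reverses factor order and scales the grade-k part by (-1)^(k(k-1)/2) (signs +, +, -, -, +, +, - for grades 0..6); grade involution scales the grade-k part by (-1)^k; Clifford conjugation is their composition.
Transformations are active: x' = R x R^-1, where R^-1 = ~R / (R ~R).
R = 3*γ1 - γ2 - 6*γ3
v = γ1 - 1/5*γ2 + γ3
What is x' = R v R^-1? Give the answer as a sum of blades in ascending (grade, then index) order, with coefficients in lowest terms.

~R = 3*γ1 - γ2 - 6*γ3, and R ~R = -46, so R^-1 = ~R / (-46).
R v = 14/5 + 2/5*γ12 + 9*γ13 - 11/5*γ23
Answer: -157/115*γ1 + 37/115*γ2 - 31/115*γ3


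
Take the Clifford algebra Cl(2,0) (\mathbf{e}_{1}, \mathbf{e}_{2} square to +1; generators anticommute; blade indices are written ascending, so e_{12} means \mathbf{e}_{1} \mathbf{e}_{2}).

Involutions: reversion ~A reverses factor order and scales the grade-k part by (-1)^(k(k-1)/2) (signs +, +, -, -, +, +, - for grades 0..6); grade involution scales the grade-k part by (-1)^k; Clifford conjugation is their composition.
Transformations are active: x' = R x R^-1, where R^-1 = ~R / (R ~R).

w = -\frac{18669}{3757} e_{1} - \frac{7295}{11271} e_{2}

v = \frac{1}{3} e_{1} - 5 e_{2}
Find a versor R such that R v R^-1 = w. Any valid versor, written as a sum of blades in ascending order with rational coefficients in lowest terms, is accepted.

R = v + w = -\frac{52250}{11271} e_{1} - \frac{63650}{11271} e_{2} works: the equal norms (\frac{226}{9}) guarantee its sandwich swaps v into w.
Answer: -\frac{52250}{11271} e_{1} - \frac{63650}{11271} e_{2}


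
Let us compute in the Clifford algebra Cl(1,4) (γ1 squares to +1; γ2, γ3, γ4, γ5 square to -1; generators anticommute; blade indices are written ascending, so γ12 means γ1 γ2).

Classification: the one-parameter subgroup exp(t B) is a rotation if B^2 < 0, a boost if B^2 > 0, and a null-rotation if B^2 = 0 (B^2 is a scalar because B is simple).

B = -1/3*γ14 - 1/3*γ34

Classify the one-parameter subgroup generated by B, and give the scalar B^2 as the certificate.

B^2 term by term: the squares give (-1/3)^2*(γ14)^2 + (-1/3)^2*(γ34)^2 = 1/9*(+1) + 1/9*(-1) = 0 (each basis 2-blade squares to minus the product of its generators' squares); cross terms between blades sharing an index anticommute and cancel. So B^2 = 0.
Answer: null-rotation, certificate B^2 = 0. B^2 = 0 is basis-independent, so its sign is the whole story.


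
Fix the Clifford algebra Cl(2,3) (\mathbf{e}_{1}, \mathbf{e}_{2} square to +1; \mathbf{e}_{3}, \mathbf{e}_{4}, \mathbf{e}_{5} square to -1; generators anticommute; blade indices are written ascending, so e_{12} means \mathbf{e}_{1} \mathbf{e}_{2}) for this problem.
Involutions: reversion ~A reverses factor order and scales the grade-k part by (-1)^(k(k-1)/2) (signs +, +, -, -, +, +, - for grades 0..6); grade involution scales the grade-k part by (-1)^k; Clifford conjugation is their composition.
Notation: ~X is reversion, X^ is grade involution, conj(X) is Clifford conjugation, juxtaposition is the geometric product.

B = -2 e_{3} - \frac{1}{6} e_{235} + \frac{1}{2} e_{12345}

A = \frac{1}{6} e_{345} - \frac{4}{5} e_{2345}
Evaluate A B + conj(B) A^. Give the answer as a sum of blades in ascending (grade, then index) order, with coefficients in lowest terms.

first term: \frac{2}{5} e_{1} - \frac{2}{15} e_{4} + \frac{1}{12} e_{12} + \frac{1}{36} e_{24} + \frac{1}{3} e_{45} - \frac{8}{5} e_{245}
second term: -\frac{2}{5} e_{1} + \frac{2}{15} e_{4} + \frac{1}{12} e_{12} + \frac{1}{36} e_{24} + \frac{1}{3} e_{45} - \frac{8}{5} e_{245}
Answer: \frac{1}{6} e_{12} + \frac{1}{18} e_{24} + \frac{2}{3} e_{45} - \frac{16}{5} e_{245}


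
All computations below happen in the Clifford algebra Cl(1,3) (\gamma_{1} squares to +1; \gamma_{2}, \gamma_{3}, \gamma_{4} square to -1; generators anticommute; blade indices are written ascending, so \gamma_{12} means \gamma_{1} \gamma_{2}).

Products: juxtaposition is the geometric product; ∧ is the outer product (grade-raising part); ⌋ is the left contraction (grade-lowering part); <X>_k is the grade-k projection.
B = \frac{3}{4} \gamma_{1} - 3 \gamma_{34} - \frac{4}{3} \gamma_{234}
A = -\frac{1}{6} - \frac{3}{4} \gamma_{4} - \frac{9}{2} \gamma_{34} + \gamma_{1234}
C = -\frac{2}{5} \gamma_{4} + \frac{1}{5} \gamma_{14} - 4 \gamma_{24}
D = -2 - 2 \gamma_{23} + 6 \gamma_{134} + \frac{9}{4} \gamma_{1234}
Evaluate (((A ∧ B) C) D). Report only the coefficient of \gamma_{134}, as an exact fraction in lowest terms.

step 1: -\frac{1}{8} \gamma_{1} + \frac{9}{16} \gamma_{14} + \frac{1}{2} \gamma_{34} - \frac{27}{8} \gamma_{134} + \frac{2}{9} \gamma_{234}
step 2: \frac{9}{80} + \frac{9}{40} \gamma_{1} - \frac{1}{72} \gamma_{3} - \frac{1}{40} \gamma_{4} - \frac{9}{4} \gamma_{12} - \frac{29}{20} \gamma_{13} + \frac{1}{20} \gamma_{14} + \frac{94}{45} \gamma_{23} - \frac{1211}{90} \gamma_{123} + \frac{1}{2} \gamma_{124}
step 3: \frac{1423}{360} - \frac{985}{36} \gamma_{1} + \frac{1}{36} \gamma_{2} + \frac{307}{360} \gamma_{3} + \frac{173}{8} \gamma_{4} + \frac{37}{5} \gamma_{12} - \frac{29}{20} \gamma_{13} - \frac{293}{60} \gamma_{14} - \frac{929}{720} \gamma_{23} + \frac{20159}{240} \gamma_{24} - \frac{297}{80} \gamma_{34} + \frac{38023}{1440} \gamma_{123} - \frac{6481}{480} \gamma_{124} + \frac{67}{40} \gamma_{134} + \frac{2249}{160} \gamma_{234} + \frac{49}{320} \gamma_{1234}
Answer: \frac{67}{40}


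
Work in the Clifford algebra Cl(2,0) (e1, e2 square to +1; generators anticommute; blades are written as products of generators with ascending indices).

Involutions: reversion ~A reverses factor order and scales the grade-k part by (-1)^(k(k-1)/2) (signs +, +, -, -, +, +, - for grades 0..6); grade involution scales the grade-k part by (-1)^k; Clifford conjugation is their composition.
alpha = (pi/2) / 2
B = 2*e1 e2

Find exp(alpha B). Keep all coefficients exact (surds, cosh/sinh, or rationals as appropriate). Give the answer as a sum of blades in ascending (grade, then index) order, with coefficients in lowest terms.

B^2 = (2)^2*(e1 e2)^2 = 4*(-1) = -4 (a basis 2-blade squares to minus the product of its generators' squares).
B^2 = -4 — the series telescopes trigonometrically here: l = 2, alpha*l = pi/2, so exp(alpha B) = cos(pi/2) + (sin(pi/2)/2)*B = 0 + (1/2)*B.
Answer: e1 e2


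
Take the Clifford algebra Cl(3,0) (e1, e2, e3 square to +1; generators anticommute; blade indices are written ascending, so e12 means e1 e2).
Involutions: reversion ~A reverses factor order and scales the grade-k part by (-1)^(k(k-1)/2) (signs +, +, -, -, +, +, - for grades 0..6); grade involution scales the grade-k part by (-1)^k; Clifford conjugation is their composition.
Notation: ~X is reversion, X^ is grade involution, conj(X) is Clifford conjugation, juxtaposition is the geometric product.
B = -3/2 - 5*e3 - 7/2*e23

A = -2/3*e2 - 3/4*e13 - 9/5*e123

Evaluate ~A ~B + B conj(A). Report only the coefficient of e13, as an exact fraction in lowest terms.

first term: -201/20*e1 + e2 - 7/3*e3 - 93/8*e12 - 9/8*e13 + 10/3*e23 - 27/10*e123
second term: -51/20*e1 - e2 + 7/3*e3 + 51/8*e12 - 9/8*e13 + 10/3*e23 + 27/10*e123
Answer: -9/4


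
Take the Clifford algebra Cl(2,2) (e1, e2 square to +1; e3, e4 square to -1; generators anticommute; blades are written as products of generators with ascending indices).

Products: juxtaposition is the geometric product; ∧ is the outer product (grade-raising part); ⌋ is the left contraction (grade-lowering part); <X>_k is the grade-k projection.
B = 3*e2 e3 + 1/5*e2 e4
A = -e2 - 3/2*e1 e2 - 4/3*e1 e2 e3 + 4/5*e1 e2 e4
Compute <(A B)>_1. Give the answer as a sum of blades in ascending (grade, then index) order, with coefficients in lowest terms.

step 1: -96/25*e1 - 3*e3 - 1/5*e4 - 9/2*e1 e3 - 3/10*e1 e4 + 8/3*e1 e3 e4
step 2: -96/25*e1 - 3*e3 - 1/5*e4
Answer: -96/25*e1 - 3*e3 - 1/5*e4


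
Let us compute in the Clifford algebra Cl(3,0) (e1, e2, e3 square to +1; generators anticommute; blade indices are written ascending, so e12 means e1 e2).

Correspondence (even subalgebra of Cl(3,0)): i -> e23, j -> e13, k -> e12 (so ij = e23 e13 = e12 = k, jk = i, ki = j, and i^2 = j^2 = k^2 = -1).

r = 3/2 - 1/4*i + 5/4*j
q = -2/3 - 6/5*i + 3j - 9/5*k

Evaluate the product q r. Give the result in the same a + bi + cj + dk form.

In blades: q = -2/3 - 9/5*e12 + 3*e13 - 6/5*e23, r = 3/2 + 5/4*e13 - 1/4*e23.
Distribute q over r term by term (generator squares from the signature, products reordered to ascending indices): (-2/3)*r = -1 - 5/6*e13 + 1/6*e23; (-9/5*e12)*r = -27/10*e12 + 9/20*e13 + 9/4*e23; (3*e13)*r = -15/4 + 3/4*e12 + 9/2*e13; (-6/5*e23)*r = -3/10 - 3/2*e12 - 9/5*e23.
Sum: -101/20 - 69/20*e12 + 247/60*e13 + 37/60*e23; translating back through the correspondence:
Answer: -101/20 + 37/60*i + 247/60*j - 69/20*k


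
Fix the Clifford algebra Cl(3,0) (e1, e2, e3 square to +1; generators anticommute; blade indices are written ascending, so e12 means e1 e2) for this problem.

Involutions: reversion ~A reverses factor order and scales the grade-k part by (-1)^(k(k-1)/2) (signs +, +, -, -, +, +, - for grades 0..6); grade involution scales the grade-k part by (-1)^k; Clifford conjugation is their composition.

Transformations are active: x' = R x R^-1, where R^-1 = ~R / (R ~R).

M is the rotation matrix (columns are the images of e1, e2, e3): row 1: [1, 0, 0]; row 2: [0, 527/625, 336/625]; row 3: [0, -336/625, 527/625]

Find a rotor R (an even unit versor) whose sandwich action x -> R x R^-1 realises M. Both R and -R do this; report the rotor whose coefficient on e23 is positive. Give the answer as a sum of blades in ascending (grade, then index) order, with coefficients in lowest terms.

Method: write R = a + b12*e12 + b13*e13 + b23*e23 with a^2 + b12^2 + b13^2 + b23^2 = 1 (so R^-1 = ~R). Expanding the columns R e_j ~R gives tr M = 4a^2 - 1 and, from the antisymmetric part, M21 - M12 = -4a*b12, M13 - M31 = 4a*b13, M32 - M23 = -4a*b23.
Here tr M = 1679/625, so a^2 = (1 + tr M)/4 = 576/625 and a = ±24/25. Taking a = 24/25: M21 - M12 = 0, M13 - M31 = 0, M32 - M23 = -672/625, giving b12 = 0, b13 = 0, b23 = 7/25, i.e. R = 24/25 + 7/25*e23.
Its e23 coefficient is already positive.
Answer: 24/25 + 7/25*e23. Note: both R and -R realise this M (trace 1679/625); the covering map identifies them, and the e23-coefficient sign is the tie-breaker.


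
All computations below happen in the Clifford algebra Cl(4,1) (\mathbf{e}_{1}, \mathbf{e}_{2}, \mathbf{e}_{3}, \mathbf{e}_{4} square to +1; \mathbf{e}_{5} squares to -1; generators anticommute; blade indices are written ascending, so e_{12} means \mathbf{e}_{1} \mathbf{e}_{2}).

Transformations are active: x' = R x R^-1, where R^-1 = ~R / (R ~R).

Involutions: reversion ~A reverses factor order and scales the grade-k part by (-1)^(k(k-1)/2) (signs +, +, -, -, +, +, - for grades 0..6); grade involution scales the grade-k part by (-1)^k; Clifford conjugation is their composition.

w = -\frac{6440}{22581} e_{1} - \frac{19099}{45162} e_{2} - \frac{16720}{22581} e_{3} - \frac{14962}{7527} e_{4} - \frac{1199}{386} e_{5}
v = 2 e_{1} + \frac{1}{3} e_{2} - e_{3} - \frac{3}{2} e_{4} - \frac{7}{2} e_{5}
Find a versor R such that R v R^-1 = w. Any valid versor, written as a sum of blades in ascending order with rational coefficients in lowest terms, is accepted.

The midline construction: v and w both square to -\frac{44}{9}, so reflecting in their sum \frac{38722}{22581} e_{1} - \frac{4045}{45162} e_{2} - \frac{39301}{22581} e_{3} - \frac{52505}{15054} e_{4} - \frac{1275}{193} e_{5} exchanges them.
Answer: \frac{38722}{22581} e_{1} - \frac{4045}{45162} e_{2} - \frac{39301}{22581} e_{3} - \frac{52505}{15054} e_{4} - \frac{1275}{193} e_{5}


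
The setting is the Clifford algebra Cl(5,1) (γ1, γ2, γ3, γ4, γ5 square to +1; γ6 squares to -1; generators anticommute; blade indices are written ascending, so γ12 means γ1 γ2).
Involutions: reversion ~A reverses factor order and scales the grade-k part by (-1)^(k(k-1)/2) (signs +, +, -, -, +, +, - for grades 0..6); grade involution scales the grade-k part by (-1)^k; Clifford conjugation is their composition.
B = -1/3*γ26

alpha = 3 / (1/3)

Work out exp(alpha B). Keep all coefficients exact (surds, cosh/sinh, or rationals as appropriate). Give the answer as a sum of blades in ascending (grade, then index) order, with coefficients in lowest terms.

B^2 = (-1/3)^2*(γ26)^2 = 1/9*(+1) = 1/9 (a basis 2-blade squares to minus the product of its generators' squares).
B^2 = 1/9 — the series telescopes hyperbolically here: l = 1/3, alpha*l = 3, so exp(alpha B) = cosh(3) + (sinh(3)/(1/3))*B = cosh(3) + (3*sinh(3))*B.
Answer: cosh(3) - sinh(3)*γ26


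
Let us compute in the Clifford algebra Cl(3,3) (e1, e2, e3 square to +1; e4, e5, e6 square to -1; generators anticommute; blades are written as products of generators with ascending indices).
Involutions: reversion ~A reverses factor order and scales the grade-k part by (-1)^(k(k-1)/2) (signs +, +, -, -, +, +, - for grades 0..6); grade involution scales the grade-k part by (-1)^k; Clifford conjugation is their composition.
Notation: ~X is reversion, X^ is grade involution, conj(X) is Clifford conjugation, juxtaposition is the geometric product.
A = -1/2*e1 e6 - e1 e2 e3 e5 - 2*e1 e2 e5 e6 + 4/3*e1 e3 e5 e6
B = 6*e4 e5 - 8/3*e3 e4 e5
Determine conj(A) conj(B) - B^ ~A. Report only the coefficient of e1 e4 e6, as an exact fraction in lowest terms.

first term: -8/3*e1 e2 e4 - 32/9*e1 e4 e6 + 6*e1 e2 e3 e4 + 12*e1 e2 e4 e6 - 8*e1 e3 e4 e6 - 3*e1 e4 e5 e6 + 16/3*e1 e2 e3 e4 e6 + 4/3*e1 e3 e4 e5 e6
second term: 8/3*e1 e2 e4 + 32/9*e1 e4 e6 + 6*e1 e2 e3 e4 + 12*e1 e2 e4 e6 - 8*e1 e3 e4 e6 + 3*e1 e4 e5 e6 + 16/3*e1 e2 e3 e4 e6 - 4/3*e1 e3 e4 e5 e6
Answer: -64/9


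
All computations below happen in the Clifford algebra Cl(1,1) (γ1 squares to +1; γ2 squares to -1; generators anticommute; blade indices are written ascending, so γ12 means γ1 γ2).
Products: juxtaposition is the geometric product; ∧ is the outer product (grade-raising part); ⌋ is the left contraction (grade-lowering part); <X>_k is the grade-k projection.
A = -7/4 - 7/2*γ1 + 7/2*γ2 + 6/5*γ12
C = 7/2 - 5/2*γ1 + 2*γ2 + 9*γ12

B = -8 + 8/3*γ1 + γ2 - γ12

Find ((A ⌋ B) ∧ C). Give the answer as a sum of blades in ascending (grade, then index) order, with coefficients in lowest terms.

step 1: -1/30 - 49/6*γ1 + 7/4*γ2 + 7/4*γ12
step 2: -7/60 - 57/2*γ1 + 727/120*γ2 - 92/15*γ12
Answer: -7/60 - 57/2*γ1 + 727/120*γ2 - 92/15*γ12


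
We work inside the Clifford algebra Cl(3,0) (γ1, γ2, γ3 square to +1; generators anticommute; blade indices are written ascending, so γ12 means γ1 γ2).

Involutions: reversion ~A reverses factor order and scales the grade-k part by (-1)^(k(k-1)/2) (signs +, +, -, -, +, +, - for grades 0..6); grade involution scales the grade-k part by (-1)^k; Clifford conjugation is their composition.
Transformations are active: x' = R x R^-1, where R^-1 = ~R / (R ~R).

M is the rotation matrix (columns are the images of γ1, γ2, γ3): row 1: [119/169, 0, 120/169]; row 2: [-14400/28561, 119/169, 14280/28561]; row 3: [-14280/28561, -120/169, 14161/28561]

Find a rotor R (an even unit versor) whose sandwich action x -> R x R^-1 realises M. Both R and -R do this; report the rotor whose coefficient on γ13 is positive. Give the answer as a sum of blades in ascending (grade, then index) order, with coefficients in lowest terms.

Method: write R = a + b12*γ12 + b13*γ13 + b23*γ23 with a^2 + b12^2 + b13^2 + b23^2 = 1 (so R^-1 = ~R). Expanding the columns R e_j ~R gives tr M = 4a^2 - 1 and, from the antisymmetric part, M21 - M12 = -4a*b12, M13 - M31 = 4a*b13, M32 - M23 = -4a*b23.
Here tr M = 54383/28561, so a^2 = (1 + tr M)/4 = 20736/28561 and a = ±144/169. Taking a = 144/169: M21 - M12 = -14400/28561, M13 - M31 = 34560/28561, M32 - M23 = -34560/28561, giving b12 = 25/169, b13 = 60/169, b23 = 60/169, i.e. R = 144/169 + 25/169*γ12 + 60/169*γ13 + 60/169*γ23.
Its γ13 coefficient is already positive.
Answer: 144/169 + 25/169*γ12 + 60/169*γ13 + 60/169*γ23. Note: both R and -R realise this M (trace 54383/28561); the covering map identifies them, and the γ13-coefficient sign is the tie-breaker.


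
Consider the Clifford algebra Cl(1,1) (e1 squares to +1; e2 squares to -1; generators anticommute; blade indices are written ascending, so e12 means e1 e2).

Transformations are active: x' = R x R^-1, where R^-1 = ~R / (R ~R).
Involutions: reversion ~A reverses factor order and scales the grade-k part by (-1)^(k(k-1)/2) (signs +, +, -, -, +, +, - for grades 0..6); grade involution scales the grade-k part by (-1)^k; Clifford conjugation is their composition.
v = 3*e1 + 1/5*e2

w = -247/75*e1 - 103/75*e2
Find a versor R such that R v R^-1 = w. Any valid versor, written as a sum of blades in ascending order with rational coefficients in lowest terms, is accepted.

Since q(v) = q(w) = 224/25, the sum R = v + w = -22/75*e1 - 88/75*e2 does the job whenever invertible.
Answer: -22/75*e1 - 88/75*e2


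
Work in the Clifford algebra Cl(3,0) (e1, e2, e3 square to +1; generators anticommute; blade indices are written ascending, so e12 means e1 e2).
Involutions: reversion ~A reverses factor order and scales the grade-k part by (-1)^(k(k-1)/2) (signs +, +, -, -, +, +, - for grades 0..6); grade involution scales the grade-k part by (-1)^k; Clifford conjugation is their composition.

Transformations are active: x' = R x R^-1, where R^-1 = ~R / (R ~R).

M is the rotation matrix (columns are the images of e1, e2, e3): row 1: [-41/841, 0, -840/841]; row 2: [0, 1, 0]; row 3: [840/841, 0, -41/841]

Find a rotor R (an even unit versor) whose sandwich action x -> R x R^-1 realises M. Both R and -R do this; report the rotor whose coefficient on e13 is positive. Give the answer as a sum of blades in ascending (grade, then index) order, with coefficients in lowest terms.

Method: write R = a + b12*e12 + b13*e13 + b23*e23 with a^2 + b12^2 + b13^2 + b23^2 = 1 (so R^-1 = ~R). Expanding the columns R e_j ~R gives tr M = 4a^2 - 1 and, from the antisymmetric part, M21 - M12 = -4a*b12, M13 - M31 = 4a*b13, M32 - M23 = -4a*b23.
Here tr M = 759/841, so a^2 = (1 + tr M)/4 = 400/841 and a = ±20/29. Taking a = 20/29: M21 - M12 = 0, M13 - M31 = -1680/841, M32 - M23 = 0, giving b12 = 0, b13 = -21/29, b23 = 0, i.e. R = 20/29 - 21/29*e13.
Its e13 coefficient is negative, so report the other preimage -R.
Answer: -20/29 + 21/29*e13. Uniqueness: Spin(3) -> SO(3) maps R and -R to the same rotation of trace 759/841; fixing the sign of the e13 coefficient removes the ambiguity.


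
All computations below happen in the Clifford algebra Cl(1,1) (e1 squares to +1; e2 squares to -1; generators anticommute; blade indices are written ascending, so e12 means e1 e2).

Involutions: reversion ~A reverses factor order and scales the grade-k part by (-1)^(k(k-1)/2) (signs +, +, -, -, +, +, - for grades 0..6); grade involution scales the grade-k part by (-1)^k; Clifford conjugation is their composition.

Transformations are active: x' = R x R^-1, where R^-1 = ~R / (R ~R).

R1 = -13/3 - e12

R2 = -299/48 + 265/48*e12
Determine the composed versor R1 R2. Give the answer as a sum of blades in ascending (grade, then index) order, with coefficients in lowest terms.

Distribute over the terms of R1 (each basis-blade product reordered to ascending indices, repeated generators contracted through their squares):
(-13/3) R2 = 3887/144 - 3445/144*e12
(-e12) R2 = -265/48 + 299/48*e12
Summing the partial products and collecting blades:
Answer: 773/36 - 637/36*e12


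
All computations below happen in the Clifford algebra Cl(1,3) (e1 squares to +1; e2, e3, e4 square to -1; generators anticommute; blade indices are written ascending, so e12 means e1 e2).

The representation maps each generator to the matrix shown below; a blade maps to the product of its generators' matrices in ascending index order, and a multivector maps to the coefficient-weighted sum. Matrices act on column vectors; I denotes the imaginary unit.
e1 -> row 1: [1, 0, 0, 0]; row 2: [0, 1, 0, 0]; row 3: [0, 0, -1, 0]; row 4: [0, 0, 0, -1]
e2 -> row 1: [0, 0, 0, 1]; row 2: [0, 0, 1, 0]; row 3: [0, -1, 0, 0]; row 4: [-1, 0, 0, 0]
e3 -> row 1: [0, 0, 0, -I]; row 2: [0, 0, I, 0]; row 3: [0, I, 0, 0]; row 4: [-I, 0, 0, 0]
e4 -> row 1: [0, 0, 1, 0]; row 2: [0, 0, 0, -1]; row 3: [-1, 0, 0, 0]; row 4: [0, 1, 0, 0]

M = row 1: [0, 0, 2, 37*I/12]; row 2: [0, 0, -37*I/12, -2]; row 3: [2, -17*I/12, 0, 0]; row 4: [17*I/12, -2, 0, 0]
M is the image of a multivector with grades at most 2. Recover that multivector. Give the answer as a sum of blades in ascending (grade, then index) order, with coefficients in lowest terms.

Method: the blade images are trace-orthogonal — tr(rho(e_A) rho(e_B)^-1) = 4 if A = B and 0 otherwise — and rho(e_A)^-1 = (e_A)^2 * rho(e_A) with (e_A)^2 = +1 or -1, so the coefficient of e_A in the preimage is (e_A)^2 * tr(M rho(e_A))/4.
Nonzero projections over blades of grade <= 2: e3: (e3)^2 = -1, tr(M rho(e3)) = 9, coefficient -9/4; e13: (e13)^2 = +1, tr(M rho(e13)) = -10/3, coefficient -5/6; e14: (e14)^2 = +1, tr(M rho(e14)) = 8, coefficient 2. Every other blade of grade <= 2 projects to 0.
Answer: -9/4*e3 - 5/6*e13 + 2*e14


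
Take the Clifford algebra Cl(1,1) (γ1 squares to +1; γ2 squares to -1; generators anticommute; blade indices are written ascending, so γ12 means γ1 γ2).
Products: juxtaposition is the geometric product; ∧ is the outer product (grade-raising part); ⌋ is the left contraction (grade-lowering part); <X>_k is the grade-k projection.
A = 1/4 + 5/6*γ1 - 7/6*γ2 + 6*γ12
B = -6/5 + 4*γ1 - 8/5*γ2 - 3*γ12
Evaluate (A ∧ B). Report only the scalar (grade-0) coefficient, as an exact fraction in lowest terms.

step 1: -3/10 + γ2 - 277/60*γ12
Answer: -3/10


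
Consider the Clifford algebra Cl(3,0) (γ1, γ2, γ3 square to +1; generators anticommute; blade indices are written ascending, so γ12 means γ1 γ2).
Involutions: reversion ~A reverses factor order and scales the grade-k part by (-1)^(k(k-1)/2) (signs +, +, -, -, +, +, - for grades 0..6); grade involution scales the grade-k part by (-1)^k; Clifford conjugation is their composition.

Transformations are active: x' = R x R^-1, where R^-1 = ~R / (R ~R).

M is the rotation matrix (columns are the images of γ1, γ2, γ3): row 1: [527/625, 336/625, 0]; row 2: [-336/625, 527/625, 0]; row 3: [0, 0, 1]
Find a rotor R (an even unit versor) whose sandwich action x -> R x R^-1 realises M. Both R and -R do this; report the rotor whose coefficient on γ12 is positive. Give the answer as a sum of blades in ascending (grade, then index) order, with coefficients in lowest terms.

Method: write R = a + b12*γ12 + b13*γ13 + b23*γ23 with a^2 + b12^2 + b13^2 + b23^2 = 1 (so R^-1 = ~R). Expanding the columns R e_j ~R gives tr M = 4a^2 - 1 and, from the antisymmetric part, M21 - M12 = -4a*b12, M13 - M31 = 4a*b13, M32 - M23 = -4a*b23.
Here tr M = 1679/625, so a^2 = (1 + tr M)/4 = 576/625 and a = ±24/25. Taking a = 24/25: M21 - M12 = -672/625, M13 - M31 = 0, M32 - M23 = 0, giving b12 = 7/25, b13 = 0, b23 = 0, i.e. R = 24/25 + 7/25*γ12.
Its γ12 coefficient is already positive.
Answer: 24/25 + 7/25*γ12. Key observation: the double cover Spin(3) -> SO(3) sends R and -R to the same matrix (trace 1679/625 here), so the stated sign of the γ12 coefficient is what selects one sheet.


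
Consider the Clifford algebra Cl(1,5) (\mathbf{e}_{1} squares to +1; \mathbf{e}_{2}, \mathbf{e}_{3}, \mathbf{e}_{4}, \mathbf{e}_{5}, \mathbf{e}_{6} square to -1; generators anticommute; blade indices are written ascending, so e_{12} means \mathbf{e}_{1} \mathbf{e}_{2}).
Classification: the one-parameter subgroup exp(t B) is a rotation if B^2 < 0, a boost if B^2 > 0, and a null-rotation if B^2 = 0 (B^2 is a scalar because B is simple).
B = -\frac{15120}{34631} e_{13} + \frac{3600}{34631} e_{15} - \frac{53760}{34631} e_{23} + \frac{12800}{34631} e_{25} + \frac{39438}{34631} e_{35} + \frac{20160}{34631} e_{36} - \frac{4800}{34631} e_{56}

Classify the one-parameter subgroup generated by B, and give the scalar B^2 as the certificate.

B^2 term by term: the squares give (-\frac{15120}{34631})^2*(e_{13})^2 + (\frac{3600}{34631})^2*(e_{15})^2 + (-\frac{53760}{34631})^2*(e_{23})^2 + (\frac{12800}{34631})^2*(e_{25})^2 + (\frac{39438}{34631})^2*(e_{35})^2 + (\frac{20160}{34631})^2*(e_{36})^2 + (-\frac{4800}{34631})^2*(e_{56})^2 = \frac{228614400}{1199306161}*(+1) + \frac{12960000}{1199306161}*(+1) + \frac{2890137600}{1199306161}*(-1) + \frac{163840000}{1199306161}*(-1) + \frac{1555355844}{1199306161}*(-1) + \frac{406425600}{1199306161}*(-1) + \frac{23040000}{1199306161}*(-1) = -4 (each basis 2-blade squares to minus the product of its generators' squares); cross terms between blades sharing an index anticommute and cancel; the commuting (index-disjoint) pairs give grade-4 terms 2*c*c'*(blade product), which cancel blade by blade — e_{1235}: \frac{387072000}{1199306161} - \frac{387072000}{1199306161} = 0; e_{1356}: \frac{145152000}{1199306161} - \frac{145152000}{1199306161} = 0; e_{2356}: \frac{516096000}{1199306161} - \frac{516096000}{1199306161} = 0 — confirming B is simple. So B^2 = -4.
Answer: rotation, certificate B^2 = -4. Note: conjugating B changes its blade decomposition but never the scalar B^2 = -4, whose sign settles the classification.


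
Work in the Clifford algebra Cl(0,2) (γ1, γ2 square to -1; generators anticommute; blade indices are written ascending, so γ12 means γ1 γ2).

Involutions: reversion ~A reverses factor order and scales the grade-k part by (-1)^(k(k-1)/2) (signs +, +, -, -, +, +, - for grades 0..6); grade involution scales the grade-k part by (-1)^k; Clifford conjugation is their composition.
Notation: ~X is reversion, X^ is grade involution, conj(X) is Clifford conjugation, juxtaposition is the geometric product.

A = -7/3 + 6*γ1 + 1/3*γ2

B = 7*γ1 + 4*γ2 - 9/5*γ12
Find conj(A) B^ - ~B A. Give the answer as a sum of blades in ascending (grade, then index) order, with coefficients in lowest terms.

first term: -130/3 + 254/15*γ1 - 22/15*γ2 + 388/15*γ12
second term: -130/3 - 254/15*γ1 + 22/15*γ2 - 388/15*γ12
Answer: 508/15*γ1 - 44/15*γ2 + 776/15*γ12


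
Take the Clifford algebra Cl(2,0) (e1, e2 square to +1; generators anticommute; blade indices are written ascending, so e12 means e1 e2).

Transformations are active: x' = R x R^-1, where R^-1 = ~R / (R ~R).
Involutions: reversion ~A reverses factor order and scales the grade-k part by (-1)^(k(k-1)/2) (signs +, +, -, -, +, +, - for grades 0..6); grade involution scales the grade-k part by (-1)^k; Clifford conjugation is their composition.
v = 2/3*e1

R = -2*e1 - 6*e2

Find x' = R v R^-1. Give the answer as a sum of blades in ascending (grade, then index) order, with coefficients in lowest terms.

~R = -2*e1 - 6*e2, and R ~R = 40, so R^-1 = ~R / (40).
R v = -4/3 + 4*e12
Answer: -8/15*e1 + 2/5*e2


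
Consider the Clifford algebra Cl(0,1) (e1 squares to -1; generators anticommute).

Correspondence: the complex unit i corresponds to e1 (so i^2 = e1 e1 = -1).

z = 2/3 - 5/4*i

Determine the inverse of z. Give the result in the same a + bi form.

In blades: z = 2/3 - 5/4*e1.
With qbar = 2/3 + 5/4*e1 (scalar fixed, mapped units negated), z qbar = 289/144 (the sum of squared coefficients), so z^-1 = qbar / (289/144) = 96/289 + 180/289*e1; translating back:
Answer: 96/289 + 180/289*i


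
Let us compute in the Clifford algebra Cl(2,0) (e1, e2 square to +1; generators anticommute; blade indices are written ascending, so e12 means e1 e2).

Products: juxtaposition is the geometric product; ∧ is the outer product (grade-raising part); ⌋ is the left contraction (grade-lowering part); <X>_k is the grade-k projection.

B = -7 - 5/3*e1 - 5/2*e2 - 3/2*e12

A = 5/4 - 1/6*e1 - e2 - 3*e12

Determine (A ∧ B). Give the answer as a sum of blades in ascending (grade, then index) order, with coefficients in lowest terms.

step 1: -35/4 - 11/12*e1 + 31/8*e2 + 143/8*e12
Answer: -35/4 - 11/12*e1 + 31/8*e2 + 143/8*e12


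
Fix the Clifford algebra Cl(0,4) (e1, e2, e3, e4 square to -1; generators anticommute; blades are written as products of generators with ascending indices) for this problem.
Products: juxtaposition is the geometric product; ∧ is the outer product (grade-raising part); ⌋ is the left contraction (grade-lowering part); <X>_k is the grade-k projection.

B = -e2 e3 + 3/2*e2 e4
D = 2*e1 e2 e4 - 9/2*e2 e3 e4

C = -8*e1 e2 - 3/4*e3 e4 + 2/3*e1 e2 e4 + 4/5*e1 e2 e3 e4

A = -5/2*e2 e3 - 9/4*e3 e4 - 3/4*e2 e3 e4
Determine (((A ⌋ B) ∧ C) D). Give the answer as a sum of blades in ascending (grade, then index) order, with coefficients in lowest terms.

step 1: -5/2
step 2: 20*e1 e2 + 15/8*e3 e4 - 5/3*e1 e2 e4 - 2*e1 e2 e3 e4
step 3: -10/3 + 9*e1 + 135/16*e2 - 4*e3 - 40*e4 + 15/2*e1 e3 - 15/4*e1 e2 e3 + 90*e1 e3 e4
Answer: -10/3 + 9*e1 + 135/16*e2 - 4*e3 - 40*e4 + 15/2*e1 e3 - 15/4*e1 e2 e3 + 90*e1 e3 e4


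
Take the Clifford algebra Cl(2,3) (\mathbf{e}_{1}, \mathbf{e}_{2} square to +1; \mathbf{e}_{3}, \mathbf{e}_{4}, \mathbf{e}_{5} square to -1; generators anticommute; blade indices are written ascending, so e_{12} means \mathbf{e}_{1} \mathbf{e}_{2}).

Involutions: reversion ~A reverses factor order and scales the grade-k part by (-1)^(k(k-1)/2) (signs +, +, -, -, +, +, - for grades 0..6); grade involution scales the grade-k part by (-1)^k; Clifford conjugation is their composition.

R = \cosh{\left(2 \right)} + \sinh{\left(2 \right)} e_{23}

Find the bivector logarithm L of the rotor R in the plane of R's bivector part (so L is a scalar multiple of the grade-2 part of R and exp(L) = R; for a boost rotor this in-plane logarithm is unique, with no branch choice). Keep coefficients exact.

The scalar part of R is \cosh{\left(2 \right)}, which fixes the rapidity magnitude through cosh (cosh is even, so it cannot fix the sign — the bivector part carries that); dividing the bivector part by sinh of the rapidity gives the plane, and L = rapidity * plane, where the joint sign ambiguity of (rapidity, plane) cancels in the product.
Concretely: cosh(rapidity) = \cosh{\left(2 \right)} gives rapidity = ±2, and since rapidity/sinh(rapidity) is even the sign is immaterial: L = (rapidity/sinh(rapidity)) * <R>_2 = (\frac{2}{\sinh{\left(2 \right)}}) * <R>_2.
Answer: 2 e_{23}
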